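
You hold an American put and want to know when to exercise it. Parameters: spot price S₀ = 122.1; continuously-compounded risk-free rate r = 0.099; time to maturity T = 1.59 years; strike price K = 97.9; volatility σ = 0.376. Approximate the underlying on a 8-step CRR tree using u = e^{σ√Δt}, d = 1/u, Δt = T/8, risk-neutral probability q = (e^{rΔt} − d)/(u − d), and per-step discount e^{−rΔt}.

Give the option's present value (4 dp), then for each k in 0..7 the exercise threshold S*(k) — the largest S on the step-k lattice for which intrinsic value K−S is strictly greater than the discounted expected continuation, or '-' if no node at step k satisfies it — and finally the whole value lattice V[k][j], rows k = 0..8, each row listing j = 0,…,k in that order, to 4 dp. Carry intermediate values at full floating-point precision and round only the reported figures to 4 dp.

Δt=0.19875  u=1.18249  d=0.84567  q=0.51719  discount=0.98052
step 8 (expiry): payoffs max(K−S,0) = 65.9609 53.2397 35.4519 10.5792 0.0000 0.0000 0.0000 0.0000 0.0000
step 7: (k=7,j=0): S=37.7679, (K−S)⁺=60.1321, hold=58.2247 ⇒ V=60.1321 exercise | (k=7,j=1): S=52.8105, (K−S)⁺=45.0895, hold=43.1820 ⇒ V=45.0895 exercise | (k=7,j=2): S=73.8446, (K−S)⁺=24.0554, hold=22.1480 ⇒ V=24.0554 exercise | (k=7,j=3): S=103.2563, (K−S)⁺=0.0000, hold=5.0083 ⇒ V=5.0083 continue | (k=7,j=4): S=144.3826, (K−S)⁺=0.0000, hold=0.0000 ⇒ V=0.0000 continue | (k=7,j=5): S=201.8891, (K−S)⁺=0.0000, hold=0.0000 ⇒ V=0.0000 continue | (k=7,j=6): S=282.3000, (K−S)⁺=0.0000, hold=0.0000 ⇒ V=0.0000 continue | (k=7,j=7): S=394.7381, (K−S)⁺=0.0000, hold=0.0000 ⇒ V=0.0000 continue  boundary S*=73.8446
step 6: (k=6,j=0): S=44.6603, (K−S)⁺=53.2397, hold=51.3323 ⇒ V=53.2397 exercise | (k=6,j=1): S=62.4481, (K−S)⁺=35.4519, hold=33.5444 ⇒ V=35.4519 exercise | (k=6,j=2): S=87.3208, (K−S)⁺=10.5792, hold=13.9277 ⇒ V=13.9277 continue | (k=6,j=3): S=122.1000, (K−S)⁺=0.0000, hold=2.3709 ⇒ V=2.3709 continue | (k=6,j=4): S=170.7315, (K−S)⁺=0.0000, hold=0.0000 ⇒ V=0.0000 continue | (k=6,j=5): S=238.7327, (K−S)⁺=0.0000, hold=0.0000 ⇒ V=0.0000 continue | (k=6,j=6): S=333.8182, (K−S)⁺=0.0000, hold=0.0000 ⇒ V=0.0000 continue  boundary S*=62.4481
step 5: (k=5,j=0): S=52.8105, (K−S)⁺=45.0895, hold=43.1820 ⇒ V=45.0895 exercise | (k=5,j=1): S=73.8446, (K−S)⁺=24.0554, hold=23.8460 ⇒ V=24.0554 exercise | (k=5,j=2): S=103.2563, (K−S)⁺=0.0000, hold=7.7958 ⇒ V=7.7958 continue | (k=5,j=3): S=144.3826, (K−S)⁺=0.0000, hold=1.1224 ⇒ V=1.1224 continue | (k=5,j=4): S=201.8891, (K−S)⁺=0.0000, hold=0.0000 ⇒ V=0.0000 continue | (k=5,j=5): S=282.3000, (K−S)⁺=0.0000, hold=0.0000 ⇒ V=0.0000 continue  boundary S*=73.8446
step 4: (k=4,j=0): S=62.4481, (K−S)⁺=35.4519, hold=33.5444 ⇒ V=35.4519 exercise | (k=4,j=1): S=87.3208, (K−S)⁺=10.5792, hold=15.3413 ⇒ V=15.3413 continue | (k=4,j=2): S=122.1000, (K−S)⁺=0.0000, hold=4.2598 ⇒ V=4.2598 continue | (k=4,j=3): S=170.7315, (K−S)⁺=0.0000, hold=0.5314 ⇒ V=0.5314 continue | (k=4,j=4): S=238.7327, (K−S)⁺=0.0000, hold=0.0000 ⇒ V=0.0000 continue  boundary S*=62.4481
step 3: (k=3,j=0): S=73.8446, (K−S)⁺=24.0554, hold=24.5629 ⇒ V=24.5629 continue | (k=3,j=1): S=103.2563, (K−S)⁺=0.0000, hold=9.4228 ⇒ V=9.4228 continue | (k=3,j=2): S=144.3826, (K−S)⁺=0.0000, hold=2.2861 ⇒ V=2.2861 continue | (k=3,j=3): S=201.8891, (K−S)⁺=0.0000, hold=0.2515 ⇒ V=0.2515 continue  boundary S*=-
step 2: (k=2,j=0): S=87.3208, (K−S)⁺=10.5792, hold=16.4066 ⇒ V=16.4066 continue | (k=2,j=1): S=122.1000, (K−S)⁺=0.0000, hold=5.6201 ⇒ V=5.6201 continue | (k=2,j=2): S=170.7315, (K−S)⁺=0.0000, hold=1.2098 ⇒ V=1.2098 continue  boundary S*=-
step 1: (k=1,j=0): S=103.2563, (K−S)⁺=0.0000, hold=10.6170 ⇒ V=10.6170 continue | (k=1,j=1): S=144.3826, (K−S)⁺=0.0000, hold=3.2741 ⇒ V=3.2741 continue  boundary S*=-
step 0: (k=0,j=0): S=122.1000, (K−S)⁺=0.0000, hold=6.6865 ⇒ V=6.6865 continue  boundary S*=-

price = 6.6865
boundary = - - - - 62.4481 73.8446 62.4481 73.8446
tree:
6.6865
10.6170 3.2741
16.4066 5.6201 1.2098
24.5629 9.4228 2.2861 0.2515
35.4519 15.3413 4.2598 0.5314 0.0000
45.0895 24.0554 7.7958 1.1224 0.0000 0.0000
53.2397 35.4519 13.9277 2.3709 0.0000 0.0000 0.0000
60.1321 45.0895 24.0554 5.0083 0.0000 0.0000 0.0000 0.0000
65.9609 53.2397 35.4519 10.5792 0.0000 0.0000 0.0000 0.0000 0.0000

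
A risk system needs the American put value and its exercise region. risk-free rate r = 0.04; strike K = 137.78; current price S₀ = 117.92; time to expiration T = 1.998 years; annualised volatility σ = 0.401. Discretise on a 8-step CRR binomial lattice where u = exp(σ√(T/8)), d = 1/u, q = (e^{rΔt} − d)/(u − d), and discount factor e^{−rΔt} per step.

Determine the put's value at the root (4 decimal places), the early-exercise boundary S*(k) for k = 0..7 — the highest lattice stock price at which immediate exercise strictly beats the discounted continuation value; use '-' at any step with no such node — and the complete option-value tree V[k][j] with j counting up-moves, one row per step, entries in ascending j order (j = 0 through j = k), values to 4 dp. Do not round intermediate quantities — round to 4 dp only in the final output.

params: Δt=0.24975 u=1.22189 d=0.81840 q=0.47495 e^(-rΔt)=0.99006
t_8 payoffs: 114.0484 102.3483 84.8798 58.7990 19.8600 0.0000 0.0000 0.0000 0.0000
t_7: node(7,0) S=28.9975 payoff=108.7825 vs cont=107.4130 → 108.7825 [stop]  node(7,1) S=43.2937 payoff=94.4863 vs cont=93.1167 → 94.4863 [stop]  node(7,2) S=64.6383 payoff=73.1417 vs cont=71.7721 → 73.1417 [stop]  node(7,3) S=96.5061 payoff=41.2739 vs cont=39.9043 → 41.2739 [stop]  node(7,4) S=144.0854 payoff=0.0000 vs cont=10.3238 → 10.3238 [wait]  node(7,5) S=215.1221 payoff=0.0000 vs cont=0.0000 → 0.0000 [wait]  node(7,6) S=321.1811 payoff=0.0000 vs cont=0.0000 → 0.0000 [wait]  node(7,7) S=479.5291 payoff=0.0000 vs cont=0.0000 → 0.0000 [wait]  ⇒ S*(7)=96.5061
t_6: node(6,0) S=35.4317 payoff=102.3483 vs cont=100.9787 → 102.3483 [stop]  node(6,1) S=52.9002 payoff=84.8798 vs cont=83.5102 → 84.8798 [stop]  node(6,2) S=78.9810 payoff=58.7990 vs cont=57.4295 → 58.7990 [stop]  node(6,3) S=117.9200 payoff=19.8600 vs cont=26.3100 → 26.3100 [wait]  node(6,4) S=176.0567 payoff=0.0000 vs cont=5.3666 → 5.3666 [wait]  node(6,5) S=262.8557 payoff=0.0000 vs cont=0.0000 → 0.0000 [wait]  node(6,6) S=392.4483 payoff=0.0000 vs cont=0.0000 → 0.0000 [wait]  ⇒ S*(6)=78.9810
t_5: node(5,0) S=43.2937 payoff=94.4863 vs cont=93.1167 → 94.4863 [stop]  node(5,1) S=64.6383 payoff=73.1417 vs cont=71.7721 → 73.1417 [stop]  node(5,2) S=96.5061 payoff=41.2739 vs cont=42.9373 → 42.9373 [wait]  node(5,3) S=144.0854 payoff=0.0000 vs cont=16.2003 → 16.2003 [wait]  node(5,4) S=215.1221 payoff=0.0000 vs cont=2.7897 → 2.7897 [wait]  node(5,5) S=321.1811 payoff=0.0000 vs cont=0.0000 → 0.0000 [wait]  ⇒ S*(5)=64.6383
t_4: node(4,0) S=52.9002 payoff=84.8798 vs cont=83.5102 → 84.8798 [stop]  node(4,1) S=78.9810 payoff=58.7990 vs cont=58.2116 → 58.7990 [stop]  node(4,2) S=117.9200 payoff=19.8600 vs cont=29.9379 → 29.9379 [wait]  node(4,3) S=176.0567 payoff=0.0000 vs cont=9.7332 → 9.7332 [wait]  node(4,4) S=262.8557 payoff=0.0000 vs cont=1.4502 → 1.4502 [wait]  ⇒ S*(4)=78.9810
t_3: node(3,0) S=64.6383 payoff=73.1417 vs cont=71.7721 → 73.1417 [stop]  node(3,1) S=96.5061 payoff=41.2739 vs cont=44.6432 → 44.6432 [wait]  node(3,2) S=144.0854 payoff=0.0000 vs cont=20.1395 → 20.1395 [wait]  node(3,3) S=215.1221 payoff=0.0000 vs cont=5.7416 → 5.7416 [wait]  ⇒ S*(3)=64.6383
t_2: node(2,0) S=78.9810 payoff=58.7990 vs cont=59.0138 → 59.0138 [wait]  node(2,1) S=117.9200 payoff=19.8600 vs cont=32.6771 → 32.6771 [wait]  node(2,2) S=176.0567 payoff=0.0000 vs cont=13.1690 → 13.1690 [wait]  ⇒ S*(2)=-
t_1: node(1,0) S=96.5061 payoff=41.2739 vs cont=46.0429 → 46.0429 [wait]  node(1,1) S=144.0854 payoff=0.0000 vs cont=23.1790 → 23.1790 [wait]  ⇒ S*(1)=-
t_0: node(0,0) S=117.9200 payoff=19.8600 vs cont=34.8340 → 34.8340 [wait]  ⇒ S*(0)=-

price = 34.8340
boundary = - - - 64.6383 78.9810 64.6383 78.9810 96.5061
tree:
34.8340
46.0429 23.1790
59.0138 32.6771 13.1690
73.1417 44.6432 20.1395 5.7416
84.8798 58.7990 29.9379 9.7332 1.4502
94.4863 73.1417 42.9373 16.2003 2.7897 0.0000
102.3483 84.8798 58.7990 26.3100 5.3666 0.0000 0.0000
108.7825 94.4863 73.1417 41.2739 10.3238 0.0000 0.0000 0.0000
114.0484 102.3483 84.8798 58.7990 19.8600 0.0000 0.0000 0.0000 0.0000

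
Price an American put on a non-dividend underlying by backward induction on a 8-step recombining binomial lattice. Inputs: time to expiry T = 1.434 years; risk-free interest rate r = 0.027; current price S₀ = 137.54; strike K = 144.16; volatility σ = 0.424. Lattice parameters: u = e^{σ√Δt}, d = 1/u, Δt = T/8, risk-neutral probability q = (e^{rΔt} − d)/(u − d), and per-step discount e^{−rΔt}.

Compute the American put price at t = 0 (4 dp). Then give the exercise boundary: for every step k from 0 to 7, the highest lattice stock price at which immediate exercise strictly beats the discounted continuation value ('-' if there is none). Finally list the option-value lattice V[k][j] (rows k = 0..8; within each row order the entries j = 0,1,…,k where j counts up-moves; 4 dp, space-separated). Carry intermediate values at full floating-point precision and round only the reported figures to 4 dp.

params: Δt=0.17925 u=1.19663 d=0.83568 q=0.46868 e^(-rΔt)=0.99517
t_8 payoffs: 111.4457 97.3153 77.0815 48.1081 6.6200 0.0000 0.0000 0.0000 0.0000
t_7: node(7,0) S=39.1471 payoff=105.0129 vs cont=104.3169 → 105.0129 [stop]  node(7,1) S=56.0560 payoff=88.1040 vs cont=87.4080 → 88.1040 [stop]  node(7,2) S=80.2684 payoff=63.8916 vs cont=63.1956 → 63.8916 [stop]  node(7,3) S=114.9390 payoff=29.2210 vs cont=28.5249 → 29.2210 [stop]  node(7,4) S=164.5851 payoff=0.0000 vs cont=3.5003 → 3.5003 [wait]  node(7,5) S=235.6749 payoff=0.0000 vs cont=0.0000 → 0.0000 [wait]  node(7,6) S=337.4707 payoff=0.0000 vs cont=0.0000 → 0.0000 [wait]  node(7,7) S=483.2357 payoff=0.0000 vs cont=0.0000 → 0.0000 [wait]  ⇒ S*(7)=114.9390
t_6: node(6,0) S=46.8447 payoff=97.3153 vs cont=96.6193 → 97.3153 [stop]  node(6,1) S=67.0785 payoff=77.0815 vs cont=76.3855 → 77.0815 [stop]  node(6,2) S=96.0519 payoff=48.1081 vs cont=47.4120 → 48.1081 [stop]  node(6,3) S=137.5400 payoff=6.6200 vs cont=17.0833 → 17.0833 [wait]  node(6,4) S=196.9481 payoff=0.0000 vs cont=1.8508 → 1.8508 [wait]  node(6,5) S=282.0166 payoff=0.0000 vs cont=0.0000 → 0.0000 [wait]  node(6,6) S=403.8290 payoff=0.0000 vs cont=0.0000 → 0.0000 [wait]  ⇒ S*(6)=96.0519
t_5: node(5,0) S=56.0560 payoff=88.1040 vs cont=87.4080 → 88.1040 [stop]  node(5,1) S=80.2684 payoff=63.8916 vs cont=63.1956 → 63.8916 [stop]  node(5,2) S=114.9390 payoff=29.2210 vs cont=33.4052 → 33.4052 [wait]  node(5,3) S=164.5851 payoff=0.0000 vs cont=9.8961 → 9.8961 [wait]  node(5,4) S=235.6749 payoff=0.0000 vs cont=0.9786 → 0.9786 [wait]  node(5,5) S=337.4707 payoff=0.0000 vs cont=0.0000 → 0.0000 [wait]  ⇒ S*(5)=80.2684
t_4: node(4,0) S=67.0785 payoff=77.0815 vs cont=76.3855 → 77.0815 [stop]  node(4,1) S=96.0519 payoff=48.1081 vs cont=49.3637 → 49.3637 [wait]  node(4,2) S=137.5400 payoff=6.6200 vs cont=22.2788 → 22.2788 [wait]  node(4,3) S=196.9481 payoff=0.0000 vs cont=5.6890 → 5.6890 [wait]  node(4,4) S=282.0166 payoff=0.0000 vs cont=0.5174 → 0.5174 [wait]  ⇒ S*(4)=67.0785
t_3: node(3,0) S=80.2684 payoff=63.8916 vs cont=63.7812 → 63.8916 [stop]  node(3,1) S=114.9390 payoff=29.2210 vs cont=36.4924 → 36.4924 [wait]  node(3,2) S=164.5851 payoff=0.0000 vs cont=14.4334 → 14.4334 [wait]  node(3,3) S=235.6749 payoff=0.0000 vs cont=3.2494 → 3.2494 [wait]  ⇒ S*(3)=80.2684
t_2: node(2,0) S=96.0519 payoff=48.1081 vs cont=50.8036 → 50.8036 [wait]  node(2,1) S=137.5400 payoff=6.6200 vs cont=26.0275 → 26.0275 [wait]  node(2,2) S=196.9481 payoff=0.0000 vs cont=9.1473 → 9.1473 [wait]  ⇒ S*(2)=-
t_1: node(1,0) S=114.9390 payoff=29.2210 vs cont=39.0022 → 39.0022 [wait]  node(1,1) S=164.5851 payoff=0.0000 vs cont=18.0286 → 18.0286 [wait]  ⇒ S*(1)=-
t_0: node(0,0) S=137.5400 payoff=6.6200 vs cont=29.0314 → 29.0314 [wait]  ⇒ S*(0)=-

price = 29.0314
boundary = - - - 80.2684 67.0785 80.2684 96.0519 114.9390
tree:
29.0314
39.0022 18.0286
50.8036 26.0275 9.1473
63.8916 36.4924 14.4334 3.2494
77.0815 49.3637 22.2788 5.6890 0.5174
88.1040 63.8916 33.4052 9.8961 0.9786 0.0000
97.3153 77.0815 48.1081 17.0833 1.8508 0.0000 0.0000
105.0129 88.1040 63.8916 29.2210 3.5003 0.0000 0.0000 0.0000
111.4457 97.3153 77.0815 48.1081 6.6200 0.0000 0.0000 0.0000 0.0000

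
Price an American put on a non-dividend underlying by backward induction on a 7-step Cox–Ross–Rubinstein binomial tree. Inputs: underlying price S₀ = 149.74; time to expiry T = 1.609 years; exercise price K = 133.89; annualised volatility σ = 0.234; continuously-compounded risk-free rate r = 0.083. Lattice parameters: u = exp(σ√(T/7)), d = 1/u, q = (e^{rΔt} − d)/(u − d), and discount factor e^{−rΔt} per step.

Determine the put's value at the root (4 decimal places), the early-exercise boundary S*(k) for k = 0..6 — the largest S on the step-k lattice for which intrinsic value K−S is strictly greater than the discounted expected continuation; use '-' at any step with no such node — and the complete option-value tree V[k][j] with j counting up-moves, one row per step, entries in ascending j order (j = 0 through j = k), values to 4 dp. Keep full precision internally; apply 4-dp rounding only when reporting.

price = 5.1371
boundary = - - - 106.9475 95.5978 106.9475 119.6445
tree:
5.1371
9.2322 2.0661
16.0793 4.1196 0.5085
26.9425 8.0175 1.1700 0.0015
38.2922 15.0807 2.6916 0.0033 0.0000
48.4373 26.9425 6.1922 0.0077 0.0000 0.0000
57.5059 38.2922 14.2455 0.0178 0.0000 0.0000 0.0000
65.6120 48.4373 26.9425 0.0409 0.0000 0.0000 0.0000 0.0000

params: Δt=0.22986 u=1.11872 d=0.89388 q=0.55765 e^(-rΔt)=0.98110
t_7 payoffs: 65.6120 48.4373 26.9425 0.0409 0.0000 0.0000 0.0000 0.0000
t_6: node(6,0) S=76.3841 payoff=57.5059 vs cont=54.9757 → 57.5059 [stop]  node(6,1) S=95.5978 payoff=38.2922 vs cont=35.7620 → 38.2922 [stop]  node(6,2) S=119.6445 payoff=14.2455 vs cont=11.7153 → 14.2455 [stop]  node(6,3) S=149.7400 payoff=0.0000 vs cont=0.0178 → 0.0178 [wait]  node(6,4) S=187.4057 payoff=0.0000 vs cont=0.0000 → 0.0000 [wait]  node(6,5) S=234.5458 payoff=0.0000 vs cont=0.0000 → 0.0000 [wait]  node(6,6) S=293.5436 payoff=0.0000 vs cont=0.0000 → 0.0000 [wait]  ⇒ S*(6)=119.6445
t_5: node(5,0) S=85.4527 payoff=48.4373 vs cont=45.9072 → 48.4373 [stop]  node(5,1) S=106.9475 payoff=26.9425 vs cont=24.4124 → 26.9425 [stop]  node(5,2) S=133.8491 payoff=0.0409 vs cont=6.1922 → 6.1922 [wait]  node(5,3) S=167.5175 payoff=0.0000 vs cont=0.0077 → 0.0077 [wait]  node(5,4) S=209.6550 payoff=0.0000 vs cont=0.0000 → 0.0000 [wait]  node(5,5) S=262.3917 payoff=0.0000 vs cont=0.0000 → 0.0000 [wait]  ⇒ S*(5)=106.9475
t_4: node(4,0) S=95.5978 payoff=38.2922 vs cont=35.7620 → 38.2922 [stop]  node(4,1) S=119.6445 payoff=14.2455 vs cont=15.0807 → 15.0807 [wait]  node(4,2) S=149.7400 payoff=0.0000 vs cont=2.6916 → 2.6916 [wait]  node(4,3) S=187.4057 payoff=0.0000 vs cont=0.0033 → 0.0033 [wait]  node(4,4) S=234.5458 payoff=0.0000 vs cont=0.0000 → 0.0000 [wait]  ⇒ S*(4)=95.5978
t_3: node(3,0) S=106.9475 payoff=26.9425 vs cont=24.8693 → 26.9425 [stop]  node(3,1) S=133.8491 payoff=0.0409 vs cont=8.0175 → 8.0175 [wait]  node(3,2) S=167.5175 payoff=0.0000 vs cont=1.1700 → 1.1700 [wait]  node(3,3) S=209.6550 payoff=0.0000 vs cont=0.0015 → 0.0015 [wait]  ⇒ S*(3)=106.9475
t_2: node(2,0) S=119.6445 payoff=14.2455 vs cont=16.0793 → 16.0793 [wait]  node(2,1) S=149.7400 payoff=0.0000 vs cont=4.1196 → 4.1196 [wait]  node(2,2) S=187.4057 payoff=0.0000 vs cont=0.5085 → 0.5085 [wait]  ⇒ S*(2)=-
t_1: node(1,0) S=133.8491 payoff=0.0409 vs cont=9.2322 → 9.2322 [wait]  node(1,1) S=167.5175 payoff=0.0000 vs cont=2.0661 → 2.0661 [wait]  ⇒ S*(1)=-
t_0: node(0,0) S=149.7400 payoff=0.0000 vs cont=5.1371 → 5.1371 [wait]  ⇒ S*(0)=-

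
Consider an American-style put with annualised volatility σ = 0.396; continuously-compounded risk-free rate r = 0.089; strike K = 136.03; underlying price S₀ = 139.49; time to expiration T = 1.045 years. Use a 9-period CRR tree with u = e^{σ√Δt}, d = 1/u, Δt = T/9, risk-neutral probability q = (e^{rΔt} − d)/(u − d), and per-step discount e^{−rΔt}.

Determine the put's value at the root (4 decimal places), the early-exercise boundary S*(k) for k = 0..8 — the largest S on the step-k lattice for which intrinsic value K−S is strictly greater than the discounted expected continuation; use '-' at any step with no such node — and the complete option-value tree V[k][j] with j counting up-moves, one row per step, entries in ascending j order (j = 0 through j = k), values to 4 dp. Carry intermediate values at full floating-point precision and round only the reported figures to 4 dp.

price = 15.9774
boundary = - - - 93.0541 81.3079 93.0541 81.3079 93.0541 106.4972
tree:
15.9774
22.8815 9.5304
31.8544 14.5464 4.8038
42.9759 21.5951 7.9281 1.8364
54.7221 31.0389 12.7714 3.3380 0.4005
64.9855 42.9759 19.9626 5.9767 0.8170 0.0000
73.9534 54.7221 30.0295 10.4936 1.6667 0.0000 0.0000
81.7893 64.9855 42.9759 17.9418 3.3999 0.0000 0.0000 0.0000
88.6361 73.9534 54.7221 29.5328 6.9355 0.0000 0.0000 0.0000 0.0000
94.6186 81.7893 64.9855 42.9759 14.1477 0.0000 0.0000 0.0000 0.0000 0.0000

params: Δt=0.11611 u=1.14447 d=0.87377 q=0.50469 e^(-rΔt)=0.98972
t_9 payoffs: 94.6186 81.7893 64.9855 42.9759 14.1477 0.0000 0.0000 0.0000 0.0000 0.0000
t_8: node(8,0) S=47.3939 payoff=88.6361 vs cont=87.2376 → 88.6361 [stop]  node(8,1) S=62.0766 payoff=73.9534 vs cont=72.5549 → 73.9534 [stop]  node(8,2) S=81.3079 payoff=54.7221 vs cont=53.3236 → 54.7221 [stop]  node(8,3) S=106.4972 payoff=29.5328 vs cont=28.1344 → 29.5328 [stop]  node(8,4) S=139.4900 payoff=0.0000 vs cont=6.9355 → 6.9355 [wait]  node(8,5) S=182.7040 payoff=0.0000 vs cont=0.0000 → 0.0000 [wait]  node(8,6) S=239.3058 payoff=0.0000 vs cont=0.0000 → 0.0000 [wait]  node(8,7) S=313.4428 payoff=0.0000 vs cont=0.0000 → 0.0000 [wait]  node(8,8) S=410.5474 payoff=0.0000 vs cont=0.0000 → 0.0000 [wait]  ⇒ S*(8)=106.4972
t_7: node(7,0) S=54.2407 payoff=81.7893 vs cont=80.3908 → 81.7893 [stop]  node(7,1) S=71.0445 payoff=64.9855 vs cont=63.5870 → 64.9855 [stop]  node(7,2) S=93.0541 payoff=42.9759 vs cont=41.5774 → 42.9759 [stop]  node(7,3) S=121.8823 payoff=14.1477 vs cont=17.9418 → 17.9418 [wait]  node(7,4) S=159.6414 payoff=0.0000 vs cont=3.3999 → 3.3999 [wait]  node(7,5) S=209.0984 payoff=0.0000 vs cont=0.0000 → 0.0000 [wait]  node(7,6) S=273.8771 payoff=0.0000 vs cont=0.0000 → 0.0000 [wait]  node(7,7) S=358.7243 payoff=0.0000 vs cont=0.0000 → 0.0000 [wait]  ⇒ S*(7)=93.0541
t_6: node(6,0) S=62.0766 payoff=73.9534 vs cont=72.5549 → 73.9534 [stop]  node(6,1) S=81.3079 payoff=54.7221 vs cont=53.3236 → 54.7221 [stop]  node(6,2) S=106.4972 payoff=29.5328 vs cont=30.0295 → 30.0295 [wait]  node(6,3) S=139.4900 payoff=0.0000 vs cont=10.4936 → 10.4936 [wait]  node(6,4) S=182.7040 payoff=0.0000 vs cont=1.6667 → 1.6667 [wait]  node(6,5) S=239.3058 payoff=0.0000 vs cont=0.0000 → 0.0000 [wait]  node(6,6) S=313.4428 payoff=0.0000 vs cont=0.0000 → 0.0000 [wait]  ⇒ S*(6)=81.3079
t_5: node(5,0) S=71.0445 payoff=64.9855 vs cont=63.5870 → 64.9855 [stop]  node(5,1) S=93.0541 payoff=42.9759 vs cont=41.8255 → 42.9759 [stop]  node(5,2) S=121.8823 payoff=14.1477 vs cont=19.9626 → 19.9626 [wait]  node(5,3) S=159.6414 payoff=0.0000 vs cont=5.9767 → 5.9767 [wait]  node(5,4) S=209.0984 payoff=0.0000 vs cont=0.8170 → 0.8170 [wait]  node(5,5) S=273.8771 payoff=0.0000 vs cont=0.0000 → 0.0000 [wait]  ⇒ S*(5)=93.0541
t_4: node(4,0) S=81.3079 payoff=54.7221 vs cont=53.3236 → 54.7221 [stop]  node(4,1) S=106.4972 payoff=29.5328 vs cont=31.0389 → 31.0389 [wait]  node(4,2) S=139.4900 payoff=0.0000 vs cont=12.7714 → 12.7714 [wait]  node(4,3) S=182.7040 payoff=0.0000 vs cont=3.3380 → 3.3380 [wait]  node(4,4) S=239.3058 payoff=0.0000 vs cont=0.4005 → 0.4005 [wait]  ⇒ S*(4)=81.3079
t_3: node(3,0) S=93.0541 payoff=42.9759 vs cont=42.3297 → 42.9759 [stop]  node(3,1) S=121.8823 payoff=14.1477 vs cont=21.5951 → 21.5951 [wait]  node(3,2) S=159.6414 payoff=0.0000 vs cont=7.9281 → 7.9281 [wait]  node(3,3) S=209.0984 payoff=0.0000 vs cont=1.8364 → 1.8364 [wait]  ⇒ S*(3)=93.0541
t_2: node(2,0) S=106.4972 payoff=29.5328 vs cont=31.8544 → 31.8544 [wait]  node(2,1) S=139.4900 payoff=0.0000 vs cont=14.5464 → 14.5464 [wait]  node(2,2) S=182.7040 payoff=0.0000 vs cont=4.8038 → 4.8038 [wait]  ⇒ S*(2)=-
t_1: node(1,0) S=121.8823 payoff=14.1477 vs cont=22.8815 → 22.8815 [wait]  node(1,1) S=159.6414 payoff=0.0000 vs cont=9.5304 → 9.5304 [wait]  ⇒ S*(1)=-
t_0: node(0,0) S=139.4900 payoff=0.0000 vs cont=15.9774 → 15.9774 [wait]  ⇒ S*(0)=-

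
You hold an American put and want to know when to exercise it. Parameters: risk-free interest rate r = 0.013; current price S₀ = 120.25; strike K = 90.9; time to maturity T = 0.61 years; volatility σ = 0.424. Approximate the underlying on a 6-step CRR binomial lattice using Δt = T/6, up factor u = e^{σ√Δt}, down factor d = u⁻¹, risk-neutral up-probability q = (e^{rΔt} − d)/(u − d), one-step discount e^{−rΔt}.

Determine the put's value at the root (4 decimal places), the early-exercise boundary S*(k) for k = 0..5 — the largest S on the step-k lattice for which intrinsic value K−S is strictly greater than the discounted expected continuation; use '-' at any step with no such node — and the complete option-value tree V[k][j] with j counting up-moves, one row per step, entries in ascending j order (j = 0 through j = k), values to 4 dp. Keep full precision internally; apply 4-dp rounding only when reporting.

params: Δt=0.10167 u=1.14476 d=0.87355 q=0.47113 e^(-rΔt)=0.99868
t_6 payoffs: 37.4678 20.8787 0.0000 0.0000 0.0000 0.0000 0.0000
t_5: node(5,0) S=61.1669 payoff=29.7331 vs cont=29.6130 → 29.7331 [stop]  node(5,1) S=80.1575 payoff=10.7425 vs cont=11.0275 → 11.0275 [wait]  node(5,2) S=105.0440 payoff=0.0000 vs cont=0.0000 → 0.0000 [wait]  node(5,3) S=137.6572 payoff=0.0000 vs cont=0.0000 → 0.0000 [wait]  node(5,4) S=180.3957 payoff=0.0000 vs cont=0.0000 → 0.0000 [wait]  node(5,5) S=236.4033 payoff=0.0000 vs cont=0.0000 → 0.0000 [wait]  ⇒ S*(5)=61.1669
t_4: node(4,0) S=70.0213 payoff=20.8787 vs cont=20.8927 → 20.8927 [wait]  node(4,1) S=91.7609 payoff=0.0000 vs cont=5.8244 → 5.8244 [wait]  node(4,2) S=120.2500 payoff=0.0000 vs cont=0.0000 → 0.0000 [wait]  node(4,3) S=157.5841 payoff=0.0000 vs cont=0.0000 → 0.0000 [wait]  node(4,4) S=206.5094 payoff=0.0000 vs cont=0.0000 → 0.0000 [wait]  ⇒ S*(4)=-
t_3: node(3,0) S=80.1575 payoff=10.7425 vs cont=13.7754 → 13.7754 [wait]  node(3,1) S=105.0440 payoff=0.0000 vs cont=3.0763 → 3.0763 [wait]  node(3,2) S=137.6572 payoff=0.0000 vs cont=0.0000 → 0.0000 [wait]  node(3,3) S=180.3957 payoff=0.0000 vs cont=0.0000 → 0.0000 [wait]  ⇒ S*(3)=-
t_2: node(2,0) S=91.7609 payoff=0.0000 vs cont=8.7232 → 8.7232 [wait]  node(2,1) S=120.2500 payoff=0.0000 vs cont=1.6248 → 1.6248 [wait]  node(2,2) S=157.5841 payoff=0.0000 vs cont=0.0000 → 0.0000 [wait]  ⇒ S*(2)=-
t_1: node(1,0) S=105.0440 payoff=0.0000 vs cont=5.3718 → 5.3718 [wait]  node(1,1) S=137.6572 payoff=0.0000 vs cont=0.8582 → 0.8582 [wait]  ⇒ S*(1)=-
t_0: node(0,0) S=120.2500 payoff=0.0000 vs cont=3.2410 → 3.2410 [wait]  ⇒ S*(0)=-

price = 3.2410
boundary = - - - - - 61.1669
tree:
3.2410
5.3718 0.8582
8.7232 1.6248 0.0000
13.7754 3.0763 0.0000 0.0000
20.8927 5.8244 0.0000 0.0000 0.0000
29.7331 11.0275 0.0000 0.0000 0.0000 0.0000
37.4678 20.8787 0.0000 0.0000 0.0000 0.0000 0.0000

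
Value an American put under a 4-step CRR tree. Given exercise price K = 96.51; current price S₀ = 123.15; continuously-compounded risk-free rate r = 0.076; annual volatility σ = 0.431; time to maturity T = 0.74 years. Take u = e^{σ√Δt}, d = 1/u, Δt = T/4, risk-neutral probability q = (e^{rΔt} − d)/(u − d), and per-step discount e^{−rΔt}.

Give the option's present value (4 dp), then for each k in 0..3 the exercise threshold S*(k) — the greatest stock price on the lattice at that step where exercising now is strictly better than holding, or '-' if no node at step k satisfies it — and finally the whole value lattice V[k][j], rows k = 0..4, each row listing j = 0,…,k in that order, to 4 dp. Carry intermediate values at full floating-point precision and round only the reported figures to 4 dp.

price = 5.3664
boundary = - - - 70.6164
tree:
5.3664
9.3066 1.4487
15.7736 2.8909 0.0000
25.8936 5.7685 0.0000 0.0000
37.8427 11.5107 0.0000 0.0000 0.0000

Δt=0.18500, u=1.20368, d=0.83079, q=0.49176, disc=e^(-rΔt)=0.98604
k=4 terminal: V=max(K-S,0) → 37.8427 11.5107 0.0000 0.0000 0.0000
k=3: j=0 S=70.6164 intr=25.8936 cont=24.5461 V=25.8936[EX]; j=1 S=102.3116 intr=0.0000 cont=5.7685 V=5.7685[hold]; j=2 S=148.2327 intr=0.0000 cont=0.0000 V=0.0000[hold]; j=3 S=214.7648 intr=0.0000 cont=0.0000 V=0.0000[hold]  S*(3)=70.6164
k=2: j=0 S=84.9993 intr=11.5107 cont=15.7736 V=15.7736[hold]; j=1 S=123.1500 intr=0.0000 cont=2.8909 V=2.8909[hold]; j=2 S=178.4241 intr=0.0000 cont=0.0000 V=0.0000[hold]  S*(2)=-
k=1: j=0 S=102.3116 intr=0.0000 cont=9.3066 V=9.3066[hold]; j=1 S=148.2327 intr=0.0000 cont=1.4487 V=1.4487[hold]  S*(1)=-
k=0: j=0 S=123.1500 intr=0.0000 cont=5.3664 V=5.3664[hold]  S*(0)=-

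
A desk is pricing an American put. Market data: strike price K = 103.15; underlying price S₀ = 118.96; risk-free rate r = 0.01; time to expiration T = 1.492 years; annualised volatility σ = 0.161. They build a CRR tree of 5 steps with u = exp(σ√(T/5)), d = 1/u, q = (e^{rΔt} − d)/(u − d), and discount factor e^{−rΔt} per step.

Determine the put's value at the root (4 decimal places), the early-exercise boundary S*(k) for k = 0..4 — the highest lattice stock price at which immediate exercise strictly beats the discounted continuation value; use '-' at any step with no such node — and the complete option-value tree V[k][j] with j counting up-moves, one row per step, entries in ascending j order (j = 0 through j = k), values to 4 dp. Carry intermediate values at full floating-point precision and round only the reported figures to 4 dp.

params: Δt=0.29840 u=1.09193 d=0.91581 q=0.49500 e^(-rΔt)=0.99702
t_5 payoffs: 26.5155 11.7776 0.0000 0.0000 0.0000 0.0000
t_4: node(4,0) S=83.6797 payoff=19.4703 vs cont=19.1630 → 19.4703 [stop]  node(4,1) S=99.7724 payoff=3.3776 vs cont=5.9300 → 5.9300 [wait]  node(4,2) S=118.9600 payoff=0.0000 vs cont=0.0000 → 0.0000 [wait]  node(4,3) S=141.8376 payoff=0.0000 vs cont=0.0000 → 0.0000 [wait]  node(4,4) S=169.1150 payoff=0.0000 vs cont=0.0000 → 0.0000 [wait]  ⇒ S*(4)=83.6797
t_3: node(3,0) S=91.3724 payoff=11.7776 vs cont=12.7299 → 12.7299 [wait]  node(3,1) S=108.9446 payoff=0.0000 vs cont=2.9858 → 2.9858 [wait]  node(3,2) S=129.8961 payoff=0.0000 vs cont=0.0000 → 0.0000 [wait]  node(3,3) S=154.8769 payoff=0.0000 vs cont=0.0000 → 0.0000 [wait]  ⇒ S*(3)=-
t_2: node(2,0) S=99.7724 payoff=3.3776 vs cont=7.8830 → 7.8830 [wait]  node(2,1) S=118.9600 payoff=0.0000 vs cont=1.5033 → 1.5033 [wait]  node(2,2) S=141.8376 payoff=0.0000 vs cont=0.0000 → 0.0000 [wait]  ⇒ S*(2)=-
t_1: node(1,0) S=108.9446 payoff=0.0000 vs cont=4.7110 → 4.7110 [wait]  node(1,1) S=129.8961 payoff=0.0000 vs cont=0.7569 → 0.7569 [wait]  ⇒ S*(1)=-
t_0: node(0,0) S=118.9600 payoff=0.0000 vs cont=2.7456 → 2.7456 [wait]  ⇒ S*(0)=-

price = 2.7456
boundary = - - - - 83.6797
tree:
2.7456
4.7110 0.7569
7.8830 1.5033 0.0000
12.7299 2.9858 0.0000 0.0000
19.4703 5.9300 0.0000 0.0000 0.0000
26.5155 11.7776 0.0000 0.0000 0.0000 0.0000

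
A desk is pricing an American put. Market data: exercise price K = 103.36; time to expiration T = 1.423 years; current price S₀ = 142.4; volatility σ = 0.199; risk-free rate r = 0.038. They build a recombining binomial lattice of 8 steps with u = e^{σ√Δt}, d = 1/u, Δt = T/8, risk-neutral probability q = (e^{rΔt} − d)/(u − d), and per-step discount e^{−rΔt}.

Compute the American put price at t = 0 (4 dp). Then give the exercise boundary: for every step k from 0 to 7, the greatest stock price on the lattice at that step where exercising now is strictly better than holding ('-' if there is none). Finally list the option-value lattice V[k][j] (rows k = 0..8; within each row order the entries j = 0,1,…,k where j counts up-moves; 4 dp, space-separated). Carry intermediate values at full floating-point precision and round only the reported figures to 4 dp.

price = 0.6661
boundary = - - - - - - 86.0620 93.5968
tree:
0.6661
1.2084 0.1730
2.1614 0.3424 0.0186
3.7981 0.6751 0.0389 0.0000
6.5230 1.3262 0.0815 0.0000 0.0000
10.8613 2.5937 0.1706 0.0000 0.0000 0.0000
17.2980 5.0470 0.3575 0.0000 0.0000 0.0000 0.0000
24.2263 9.7632 0.7488 0.0000 0.0000 0.0000 0.0000 0.0000
30.5968 17.2980 1.5686 0.0000 0.0000 0.0000 0.0000 0.0000 0.0000

Δt=0.17788  u=1.08755  d=0.91950  q=0.51939  discount=0.99326
step 8 (expiry): payoffs max(K−S,0) = 30.5968 17.2980 1.5686 0.0000 0.0000 0.0000 0.0000 0.0000 0.0000
step 7: (k=7,j=0): S=79.1337, (K−S)⁺=24.2263, hold=23.5300 ⇒ V=24.2263 exercise | (k=7,j=1): S=93.5968, (K−S)⁺=9.7632, hold=9.0669 ⇒ V=9.7632 exercise | (k=7,j=2): S=110.7033, (K−S)⁺=0.0000, hold=0.7488 ⇒ V=0.7488 continue | (k=7,j=3): S=130.9363, (K−S)⁺=0.0000, hold=0.0000 ⇒ V=0.0000 continue | (k=7,j=4): S=154.8673, (K−S)⁺=0.0000, hold=0.0000 ⇒ V=0.0000 continue | (k=7,j=5): S=183.1721, (K−S)⁺=0.0000, hold=0.0000 ⇒ V=0.0000 continue | (k=7,j=6): S=216.6501, (K−S)⁺=0.0000, hold=0.0000 ⇒ V=0.0000 continue | (k=7,j=7): S=256.2468, (K−S)⁺=0.0000, hold=0.0000 ⇒ V=0.0000 continue  boundary S*=93.5968
step 6: (k=6,j=0): S=86.0620, (K−S)⁺=17.2980, hold=16.6017 ⇒ V=17.2980 exercise | (k=6,j=1): S=101.7914, (K−S)⁺=1.5686, hold=5.0470 ⇒ V=5.0470 continue | (k=6,j=2): S=120.3956, (K−S)⁺=0.0000, hold=0.3575 ⇒ V=0.3575 continue | (k=6,j=3): S=142.4000, (K−S)⁺=0.0000, hold=0.0000 ⇒ V=0.0000 continue | (k=6,j=4): S=168.4262, (K−S)⁺=0.0000, hold=0.0000 ⇒ V=0.0000 continue | (k=6,j=5): S=199.2091, (K−S)⁺=0.0000, hold=0.0000 ⇒ V=0.0000 continue | (k=6,j=6): S=235.6181, (K−S)⁺=0.0000, hold=0.0000 ⇒ V=0.0000 continue  boundary S*=86.0620
step 5: (k=5,j=0): S=93.5968, (K−S)⁺=9.7632, hold=10.8613 ⇒ V=10.8613 continue | (k=5,j=1): S=110.7033, (K−S)⁺=0.0000, hold=2.5937 ⇒ V=2.5937 continue | (k=5,j=2): S=130.9363, (K−S)⁺=0.0000, hold=0.1706 ⇒ V=0.1706 continue | (k=5,j=3): S=154.8673, (K−S)⁺=0.0000, hold=0.0000 ⇒ V=0.0000 continue | (k=5,j=4): S=183.1721, (K−S)⁺=0.0000, hold=0.0000 ⇒ V=0.0000 continue | (k=5,j=5): S=216.6501, (K−S)⁺=0.0000, hold=0.0000 ⇒ V=0.0000 continue  boundary S*=-
step 4: (k=4,j=0): S=101.7914, (K−S)⁺=1.5686, hold=6.5230 ⇒ V=6.5230 continue | (k=4,j=1): S=120.3956, (K−S)⁺=0.0000, hold=1.3262 ⇒ V=1.3262 continue | (k=4,j=2): S=142.4000, (K−S)⁺=0.0000, hold=0.0815 ⇒ V=0.0815 continue | (k=4,j=3): S=168.4262, (K−S)⁺=0.0000, hold=0.0000 ⇒ V=0.0000 continue | (k=4,j=4): S=199.2091, (K−S)⁺=0.0000, hold=0.0000 ⇒ V=0.0000 continue  boundary S*=-
step 3: (k=3,j=0): S=110.7033, (K−S)⁺=0.0000, hold=3.7981 ⇒ V=3.7981 continue | (k=3,j=1): S=130.9363, (K−S)⁺=0.0000, hold=0.6751 ⇒ V=0.6751 continue | (k=3,j=2): S=154.8673, (K−S)⁺=0.0000, hold=0.0389 ⇒ V=0.0389 continue | (k=3,j=3): S=183.1721, (K−S)⁺=0.0000, hold=0.0000 ⇒ V=0.0000 continue  boundary S*=-
step 2: (k=2,j=0): S=120.3956, (K−S)⁺=0.0000, hold=2.1614 ⇒ V=2.1614 continue | (k=2,j=1): S=142.4000, (K−S)⁺=0.0000, hold=0.3424 ⇒ V=0.3424 continue | (k=2,j=2): S=168.4262, (K−S)⁺=0.0000, hold=0.0186 ⇒ V=0.0186 continue  boundary S*=-
step 1: (k=1,j=0): S=130.9363, (K−S)⁺=0.0000, hold=1.2084 ⇒ V=1.2084 continue | (k=1,j=1): S=154.8673, (K−S)⁺=0.0000, hold=0.1730 ⇒ V=0.1730 continue  boundary S*=-
step 0: (k=0,j=0): S=142.4000, (K−S)⁺=0.0000, hold=0.6661 ⇒ V=0.6661 continue  boundary S*=-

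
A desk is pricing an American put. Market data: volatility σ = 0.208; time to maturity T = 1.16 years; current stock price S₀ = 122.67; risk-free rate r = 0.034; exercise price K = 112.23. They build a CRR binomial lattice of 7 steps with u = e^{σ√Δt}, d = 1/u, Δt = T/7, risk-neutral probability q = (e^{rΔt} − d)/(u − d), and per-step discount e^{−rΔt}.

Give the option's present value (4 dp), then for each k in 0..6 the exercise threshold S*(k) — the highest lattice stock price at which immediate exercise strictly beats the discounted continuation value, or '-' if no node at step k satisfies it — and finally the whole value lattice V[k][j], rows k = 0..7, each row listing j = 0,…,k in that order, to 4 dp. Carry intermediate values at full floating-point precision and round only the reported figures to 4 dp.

price = 4.5449
boundary = - - - - 87.4273 95.1524 103.5601
tree:
4.5449
7.3497 1.9236
11.5171 3.4614 0.4801
17.3415 6.0966 0.9896 0.0000
24.8027 10.4261 2.0401 0.0000 0.0000
31.9007 17.0776 4.2057 0.0000 0.0000 0.0000
38.4224 24.8027 8.6699 0.0000 0.0000 0.0000 0.0000
44.4146 31.9007 17.0776 0.0000 0.0000 0.0000 0.0000 0.0000

Δt=0.16571, u=1.08836, d=0.91881, q=0.51217, disc=e^(-rΔt)=0.99438
k=7 terminal: V=max(K-S,0) → 44.4146 31.9007 17.0776 0.0000 0.0000 0.0000 0.0000 0.0000
k=6: j=0 S=73.8076 intr=38.4224 cont=37.7918 V=38.4224[EX]; j=1 S=87.4273 intr=24.8027 cont=24.1722 V=24.8027[EX]; j=2 S=103.5601 intr=8.6699 cont=8.2842 V=8.6699[EX]; j=3 S=122.6700 intr=0.0000 cont=0.0000 V=0.0000[hold]; j=4 S=145.3062 intr=0.0000 cont=0.0000 V=0.0000[hold]; j=5 S=172.1194 intr=0.0000 cont=0.0000 V=0.0000[hold]; j=6 S=203.8805 intr=0.0000 cont=0.0000 V=0.0000[hold]  S*(6)=103.5601
k=5: j=0 S=80.3293 intr=31.9007 cont=31.2701 V=31.9007[EX]; j=1 S=95.1524 intr=17.0776 cont=16.4470 V=17.0776[EX]; j=2 S=112.7108 intr=0.0000 cont=4.2057 V=4.2057[hold]; j=3 S=133.5092 intr=0.0000 cont=0.0000 V=0.0000[hold]; j=4 S=158.1456 intr=0.0000 cont=0.0000 V=0.0000[hold]; j=5 S=187.3280 intr=0.0000 cont=0.0000 V=0.0000[hold]  S*(5)=95.1524
k=4: j=0 S=87.4273 intr=24.8027 cont=24.1722 V=24.8027[EX]; j=1 S=103.5601 intr=8.6699 cont=10.4261 V=10.4261[hold]; j=2 S=122.6700 intr=0.0000 cont=2.0401 V=2.0401[hold]; j=3 S=145.3062 intr=0.0000 cont=0.0000 V=0.0000[hold]; j=4 S=172.1194 intr=0.0000 cont=0.0000 V=0.0000[hold]  S*(4)=87.4273
k=3: j=0 S=95.1524 intr=17.0776 cont=17.3415 V=17.3415[hold]; j=1 S=112.7108 intr=0.0000 cont=6.0966 V=6.0966[hold]; j=2 S=133.5092 intr=0.0000 cont=0.9896 V=0.9896[hold]; j=3 S=158.1456 intr=0.0000 cont=0.0000 V=0.0000[hold]  S*(3)=-
k=2: j=0 S=103.5601 intr=8.6699 cont=11.5171 V=11.5171[hold]; j=1 S=122.6700 intr=0.0000 cont=3.4614 V=3.4614[hold]; j=2 S=145.3062 intr=0.0000 cont=0.4801 V=0.4801[hold]  S*(2)=-
k=1: j=0 S=112.7108 intr=0.0000 cont=7.3497 V=7.3497[hold]; j=1 S=133.5092 intr=0.0000 cont=1.9236 V=1.9236[hold]  S*(1)=-
k=0: j=0 S=122.6700 intr=0.0000 cont=4.5449 V=4.5449[hold]  S*(0)=-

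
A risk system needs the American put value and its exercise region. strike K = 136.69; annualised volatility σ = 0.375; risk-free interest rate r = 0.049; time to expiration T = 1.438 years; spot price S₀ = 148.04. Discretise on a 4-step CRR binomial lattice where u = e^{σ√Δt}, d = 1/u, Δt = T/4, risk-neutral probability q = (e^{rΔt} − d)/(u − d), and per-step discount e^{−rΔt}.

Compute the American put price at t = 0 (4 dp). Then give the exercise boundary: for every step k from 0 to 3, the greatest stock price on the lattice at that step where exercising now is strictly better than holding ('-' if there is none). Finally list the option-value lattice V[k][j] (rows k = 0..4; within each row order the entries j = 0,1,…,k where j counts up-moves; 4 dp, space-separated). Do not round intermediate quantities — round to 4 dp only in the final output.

params: Δt=0.35950 u=1.25213 d=0.79864 q=0.48321 e^(-rΔt)=0.98254
t_4 payoffs: 76.4638 42.2660 0.0000 0.0000 0.0000
t_3: node(3,0) S=75.4109 payoff=61.2791 vs cont=58.8924 → 61.2791 [stop]  node(3,1) S=118.2308 payoff=18.4592 vs cont=21.4611 → 21.4611 [wait]  node(3,2) S=185.3649 payoff=0.0000 vs cont=0.0000 → 0.0000 [wait]  node(3,3) S=290.6191 payoff=0.0000 vs cont=0.0000 → 0.0000 [wait]  ⇒ S*(3)=75.4109
t_2: node(2,0) S=94.4240 payoff=42.2660 vs cont=41.3045 → 42.2660 [stop]  node(2,1) S=148.0400 payoff=0.0000 vs cont=10.8972 → 10.8972 [wait]  node(2,2) S=232.1004 payoff=0.0000 vs cont=0.0000 → 0.0000 [wait]  ⇒ S*(2)=94.4240
t_1: node(1,0) S=118.2308 payoff=18.4592 vs cont=26.6348 → 26.6348 [wait]  node(1,1) S=185.3649 payoff=0.0000 vs cont=5.5332 → 5.5332 [wait]  ⇒ S*(1)=-
t_0: node(0,0) S=148.0400 payoff=0.0000 vs cont=16.1512 → 16.1512 [wait]  ⇒ S*(0)=-

price = 16.1512
boundary = - - 94.4240 75.4109
tree:
16.1512
26.6348 5.5332
42.2660 10.8972 0.0000
61.2791 21.4611 0.0000 0.0000
76.4638 42.2660 0.0000 0.0000 0.0000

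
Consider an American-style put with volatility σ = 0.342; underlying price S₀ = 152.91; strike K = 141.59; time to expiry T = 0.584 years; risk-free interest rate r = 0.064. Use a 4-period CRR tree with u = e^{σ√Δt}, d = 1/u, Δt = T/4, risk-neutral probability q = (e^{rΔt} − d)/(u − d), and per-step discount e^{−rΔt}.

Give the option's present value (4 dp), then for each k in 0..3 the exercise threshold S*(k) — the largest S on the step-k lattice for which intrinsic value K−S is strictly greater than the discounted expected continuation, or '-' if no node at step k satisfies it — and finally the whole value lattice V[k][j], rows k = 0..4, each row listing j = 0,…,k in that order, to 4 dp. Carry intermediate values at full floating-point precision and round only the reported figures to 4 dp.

price = 8.8156
boundary = - - - 103.3184
tree:
8.8156
15.0311 2.8434
24.6882 5.7772 0.0000
38.2716 11.7378 0.0000 0.0000
50.9281 23.8483 0.0000 0.0000 0.0000

params: Δt=0.14600 u=1.13960 d=0.87750 q=0.50319 e^(-rΔt)=0.99070
t_4 payoffs: 50.9281 23.8483 0.0000 0.0000 0.0000
t_3: node(3,0) S=103.3184 payoff=38.2716 vs cont=36.9547 → 38.2716 [stop]  node(3,1) S=134.1786 payoff=7.4114 vs cont=11.7378 → 11.7378 [wait]  node(3,2) S=174.2564 payoff=0.0000 vs cont=0.0000 → 0.0000 [wait]  node(3,3) S=226.3050 payoff=0.0000 vs cont=0.0000 → 0.0000 [wait]  ⇒ S*(3)=103.3184
t_2: node(2,0) S=117.7417 payoff=23.8483 vs cont=24.6882 → 24.6882 [wait]  node(2,1) S=152.9100 payoff=0.0000 vs cont=5.7772 → 5.7772 [wait]  node(2,2) S=198.5827 payoff=0.0000 vs cont=0.0000 → 0.0000 [wait]  ⇒ S*(2)=-
t_1: node(1,0) S=134.1786 payoff=7.4114 vs cont=15.0311 → 15.0311 [wait]  node(1,1) S=174.2564 payoff=0.0000 vs cont=2.8434 → 2.8434 [wait]  ⇒ S*(1)=-
t_0: node(0,0) S=152.9100 payoff=0.0000 vs cont=8.8156 → 8.8156 [wait]  ⇒ S*(0)=-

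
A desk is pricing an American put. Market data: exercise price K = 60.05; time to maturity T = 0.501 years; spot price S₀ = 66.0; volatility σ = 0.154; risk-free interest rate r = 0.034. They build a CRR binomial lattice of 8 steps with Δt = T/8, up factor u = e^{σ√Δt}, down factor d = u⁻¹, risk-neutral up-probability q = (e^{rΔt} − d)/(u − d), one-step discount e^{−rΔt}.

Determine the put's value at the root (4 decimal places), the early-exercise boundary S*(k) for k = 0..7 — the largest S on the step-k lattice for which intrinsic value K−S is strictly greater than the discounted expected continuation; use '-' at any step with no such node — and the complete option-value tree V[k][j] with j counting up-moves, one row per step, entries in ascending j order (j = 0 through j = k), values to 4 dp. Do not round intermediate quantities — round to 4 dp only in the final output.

Δt=0.06263  u=1.03929  d=0.96219  q=0.51801  discount=0.99787
step 8 (expiry): payoffs max(K−S,0) = 11.5605 7.6753 3.4788 0.0000 0.0000 0.0000 0.0000 0.0000 0.0000
step 7: (k=7,j=0): S=50.3947, (K−S)⁺=9.6553, hold=9.5276 ⇒ V=9.6553 exercise | (k=7,j=1): S=54.4326, (K−S)⁺=5.6174, hold=5.4897 ⇒ V=5.6174 exercise | (k=7,j=2): S=58.7940, (K−S)⁺=1.2560, hold=1.6731 ⇒ V=1.6731 continue | (k=7,j=3): S=63.5048, (K−S)⁺=0.0000, hold=0.0000 ⇒ V=0.0000 continue | (k=7,j=4): S=68.5932, (K−S)⁺=0.0000, hold=0.0000 ⇒ V=0.0000 continue | (k=7,j=5): S=74.0892, (K−S)⁺=0.0000, hold=0.0000 ⇒ V=0.0000 continue | (k=7,j=6): S=80.0256, (K−S)⁺=0.0000, hold=0.0000 ⇒ V=0.0000 continue | (k=7,j=7): S=86.4377, (K−S)⁺=0.0000, hold=0.0000 ⇒ V=0.0000 continue  boundary S*=54.4326
step 6: (k=6,j=0): S=52.3747, (K−S)⁺=7.6753, hold=7.5476 ⇒ V=7.6753 exercise | (k=6,j=1): S=56.5712, (K−S)⁺=3.4788, hold=3.5666 ⇒ V=3.5666 continue | (k=6,j=2): S=61.1040, (K−S)⁺=0.0000, hold=0.8047 ⇒ V=0.8047 continue | (k=6,j=3): S=66.0000, (K−S)⁺=0.0000, hold=0.0000 ⇒ V=0.0000 continue | (k=6,j=4): S=71.2883, (K−S)⁺=0.0000, hold=0.0000 ⇒ V=0.0000 continue | (k=6,j=5): S=77.0002, (K−S)⁺=0.0000, hold=0.0000 ⇒ V=0.0000 continue | (k=6,j=6): S=83.1699, (K−S)⁺=0.0000, hold=0.0000 ⇒ V=0.0000 continue  boundary S*=52.3747
step 5: (k=5,j=0): S=54.4326, (K−S)⁺=5.6174, hold=5.5352 ⇒ V=5.6174 exercise | (k=5,j=1): S=58.7940, (K−S)⁺=1.2560, hold=2.1314 ⇒ V=2.1314 continue | (k=5,j=2): S=63.5048, (K−S)⁺=0.0000, hold=0.3870 ⇒ V=0.3870 continue | (k=5,j=3): S=68.5932, (K−S)⁺=0.0000, hold=0.0000 ⇒ V=0.0000 continue | (k=5,j=4): S=74.0892, (K−S)⁺=0.0000, hold=0.0000 ⇒ V=0.0000 continue | (k=5,j=5): S=80.0256, (K−S)⁺=0.0000, hold=0.0000 ⇒ V=0.0000 continue  boundary S*=54.4326
step 4: (k=4,j=0): S=56.5712, (K−S)⁺=3.4788, hold=3.8035 ⇒ V=3.8035 continue | (k=4,j=1): S=61.1040, (K−S)⁺=0.0000, hold=1.2252 ⇒ V=1.2252 continue | (k=4,j=2): S=66.0000, (K−S)⁺=0.0000, hold=0.1861 ⇒ V=0.1861 continue | (k=4,j=3): S=71.2883, (K−S)⁺=0.0000, hold=0.0000 ⇒ V=0.0000 continue | (k=4,j=4): S=77.0002, (K−S)⁺=0.0000, hold=0.0000 ⇒ V=0.0000 continue  boundary S*=-
step 3: (k=3,j=0): S=58.7940, (K−S)⁺=1.2560, hold=2.4626 ⇒ V=2.4626 continue | (k=3,j=1): S=63.5048, (K−S)⁺=0.0000, hold=0.6855 ⇒ V=0.6855 continue | (k=3,j=2): S=68.5932, (K−S)⁺=0.0000, hold=0.0895 ⇒ V=0.0895 continue | (k=3,j=3): S=74.0892, (K−S)⁺=0.0000, hold=0.0000 ⇒ V=0.0000 continue  boundary S*=-
step 2: (k=2,j=0): S=61.1040, (K−S)⁺=0.0000, hold=1.5388 ⇒ V=1.5388 continue | (k=2,j=1): S=66.0000, (K−S)⁺=0.0000, hold=0.3760 ⇒ V=0.3760 continue | (k=2,j=2): S=71.2883, (K−S)⁺=0.0000, hold=0.0431 ⇒ V=0.0431 continue  boundary S*=-
step 1: (k=1,j=0): S=63.5048, (K−S)⁺=0.0000, hold=0.9344 ⇒ V=0.9344 continue | (k=1,j=1): S=68.5932, (K−S)⁺=0.0000, hold=0.2031 ⇒ V=0.2031 continue  boundary S*=-
step 0: (k=0,j=0): S=66.0000, (K−S)⁺=0.0000, hold=0.5544 ⇒ V=0.5544 continue  boundary S*=-

price = 0.5544
boundary = - - - - - 54.4326 52.3747 54.4326
tree:
0.5544
0.9344 0.2031
1.5388 0.3760 0.0431
2.4626 0.6855 0.0895 0.0000
3.8035 1.2252 0.1861 0.0000 0.0000
5.6174 2.1314 0.3870 0.0000 0.0000 0.0000
7.6753 3.5666 0.8047 0.0000 0.0000 0.0000 0.0000
9.6553 5.6174 1.6731 0.0000 0.0000 0.0000 0.0000 0.0000
11.5605 7.6753 3.4788 0.0000 0.0000 0.0000 0.0000 0.0000 0.0000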